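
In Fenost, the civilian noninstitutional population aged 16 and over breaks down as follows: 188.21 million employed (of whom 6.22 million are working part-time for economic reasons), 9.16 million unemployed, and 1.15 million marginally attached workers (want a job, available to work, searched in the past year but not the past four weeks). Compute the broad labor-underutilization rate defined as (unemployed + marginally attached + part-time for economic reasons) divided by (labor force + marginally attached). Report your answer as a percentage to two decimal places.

Broad underutilization rate ≈ 8.33%.

Labor force = 188.21 + 9.16 = 197.37 million.
Numerator = 9.16 + 1.15 + 6.22 = 16.53 million.
Denominator = 197.37 + 1.15 = 198.52 million.
Broad rate = 16.53 / 198.52 = 8.33%.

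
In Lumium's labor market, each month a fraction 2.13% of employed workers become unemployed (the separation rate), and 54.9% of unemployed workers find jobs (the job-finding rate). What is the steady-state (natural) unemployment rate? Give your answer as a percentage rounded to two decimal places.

Steady-state unemployment rate ≈ 3.73%.

At steady state the flows balance: s·E = f·U, so U/(E+U) = s/(s+f).
u* = 2.13 / (2.13 + 54.9) = 2.13 / 57.03 = 3.73%.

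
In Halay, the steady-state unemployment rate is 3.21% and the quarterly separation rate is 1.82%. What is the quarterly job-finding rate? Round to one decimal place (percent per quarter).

Job-finding rate ≈ 54.9% per quarter.

From u* = s/(s+f): f = s·(1−u)/u.
f = 1.82 × (1 − 0.0321) / 0.0321 = 1.7616 / 0.0321 ≈ 54.9% per quarter.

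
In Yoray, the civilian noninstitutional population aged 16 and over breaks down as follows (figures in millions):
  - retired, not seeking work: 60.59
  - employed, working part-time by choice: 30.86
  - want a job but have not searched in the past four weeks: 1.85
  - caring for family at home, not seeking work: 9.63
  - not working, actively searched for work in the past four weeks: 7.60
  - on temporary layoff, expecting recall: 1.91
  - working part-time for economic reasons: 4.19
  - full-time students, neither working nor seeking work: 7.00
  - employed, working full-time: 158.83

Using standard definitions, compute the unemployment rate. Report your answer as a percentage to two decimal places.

Employed = 30.86 + 4.19 + 158.83 = 193.88 million (anyone who worked, including part-time for economic reasons, counts as employed).
Unemployed = 7.60 + 1.91 = 9.51 million (jobless and actively searching, or on temporary layoff).
Labor force = 193.88 + 9.51 = 203.39 million.
Unemployment rate = 9.51 / 203.39 = 4.68%.

Unemployment rate ≈ 4.68%.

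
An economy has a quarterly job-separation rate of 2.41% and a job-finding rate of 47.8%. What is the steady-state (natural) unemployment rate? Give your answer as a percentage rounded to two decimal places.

Steady-state unemployment rate ≈ 4.80%.

At steady state the flows balance: s·E = f·U, so U/(E+U) = s/(s+f).
u* = 2.41 / (2.41 + 47.8) = 2.41 / 50.21 = 4.80%.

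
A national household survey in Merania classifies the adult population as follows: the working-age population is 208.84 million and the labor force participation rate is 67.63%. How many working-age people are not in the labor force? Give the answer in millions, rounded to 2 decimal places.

Share not in the labor force = 1 − 0.6763 = 0.3237.
Not in labor force = 0.3237 × 208.84 ≈ 67.60 million.

About 67.60 million are not in the labor force.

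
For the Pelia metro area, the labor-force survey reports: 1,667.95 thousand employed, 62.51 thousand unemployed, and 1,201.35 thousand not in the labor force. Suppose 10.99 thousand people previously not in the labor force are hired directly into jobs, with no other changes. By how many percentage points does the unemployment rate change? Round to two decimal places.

Initially, labor force = 1,667.95 + 62.51 = 1,730.46 thousand, so u = 62.51/1,730.46 = 3.61%.
After the change, employed and labor force both rise by 10.99; unemployed unchanged → E = 1,678.94, U = 62.51, labor force = 1,741.45 thousand.
New unemployment rate = 62.51 / 1,741.45 = 3.59%.
Change = 3.59% − 3.61% = −0.02 percentage points.

The unemployment rate changes by −0.02 percentage points.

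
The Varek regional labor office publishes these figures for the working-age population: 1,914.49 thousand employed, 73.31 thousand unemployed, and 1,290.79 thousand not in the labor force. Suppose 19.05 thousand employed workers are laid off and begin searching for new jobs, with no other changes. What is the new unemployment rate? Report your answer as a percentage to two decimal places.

Initially, labor force = 1,914.49 + 73.31 = 1,987.80 thousand, so u = 73.31/1,987.80 = 3.69%.
After the change, employed falls and unemployed rises by 19.05; labor force unchanged → E = 1,895.44, U = 92.36, labor force = 1,987.80 thousand.
New unemployment rate = 92.36 / 1,987.80 = 4.65%.

New unemployment rate ≈ 4.65%.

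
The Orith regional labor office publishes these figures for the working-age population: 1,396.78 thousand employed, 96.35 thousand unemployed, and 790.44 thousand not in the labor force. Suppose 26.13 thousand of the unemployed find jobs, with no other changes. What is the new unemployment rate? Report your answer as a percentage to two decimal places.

New unemployment rate ≈ 4.70%.

Initially, labor force = 1,396.78 + 96.35 = 1,493.13 thousand, so u = 96.35/1,493.13 = 6.45%.
After the change, unemployed falls and employed rises by 26.13; labor force unchanged → E = 1,422.91, U = 70.22, labor force = 1,493.13 thousand.
New unemployment rate = 70.22 / 1,493.13 = 4.70%.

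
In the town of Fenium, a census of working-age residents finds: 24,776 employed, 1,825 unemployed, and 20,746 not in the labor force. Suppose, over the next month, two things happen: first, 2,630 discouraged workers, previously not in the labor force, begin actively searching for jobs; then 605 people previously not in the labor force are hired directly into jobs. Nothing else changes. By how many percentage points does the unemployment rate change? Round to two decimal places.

Initially, labor force = 24,776 + 1,825 = 26,601, so u = 1,825/26,601 = 6.86%.
After the first change, unemployed and labor force both rise by 2,630 → E = 24,776, U = 4,455, labor force = 29,231.
After the second change, employed and labor force both rise by 605; unemployed unchanged → E = 25,381, U = 4,455, labor force = 29,836.
New unemployment rate = 4,455 / 29,836 = 14.93%.
Change = 14.93% − 6.86% = +8.07 percentage points.

The unemployment rate changes by +8.07 percentage points.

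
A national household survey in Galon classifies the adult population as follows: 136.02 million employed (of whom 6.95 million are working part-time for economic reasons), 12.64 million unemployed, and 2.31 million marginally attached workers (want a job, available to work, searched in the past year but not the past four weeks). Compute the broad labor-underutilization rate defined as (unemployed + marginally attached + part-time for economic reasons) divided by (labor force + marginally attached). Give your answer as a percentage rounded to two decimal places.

Broad underutilization rate ≈ 14.51%.

Labor force = 136.02 + 12.64 = 148.66 million.
Numerator = 12.64 + 2.31 + 6.95 = 21.90 million.
Denominator = 148.66 + 2.31 = 150.97 million.
Broad rate = 21.90 / 150.97 = 14.51%.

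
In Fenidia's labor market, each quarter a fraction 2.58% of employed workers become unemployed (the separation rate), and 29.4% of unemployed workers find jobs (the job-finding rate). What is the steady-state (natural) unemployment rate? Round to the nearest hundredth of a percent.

Steady-state unemployment rate ≈ 8.07%.

At steady state the flows balance: s·E = f·U, so U/(E+U) = s/(s+f).
u* = 2.58 / (2.58 + 29.4) = 2.58 / 31.98 = 8.07%.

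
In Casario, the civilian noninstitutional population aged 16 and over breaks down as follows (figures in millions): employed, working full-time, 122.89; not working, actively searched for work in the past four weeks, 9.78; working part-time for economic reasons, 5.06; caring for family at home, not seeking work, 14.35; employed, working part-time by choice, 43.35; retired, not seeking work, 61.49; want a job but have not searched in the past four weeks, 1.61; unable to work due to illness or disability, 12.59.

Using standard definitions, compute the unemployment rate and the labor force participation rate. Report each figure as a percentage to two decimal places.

Unemployment rate ≈ 5.40%; labor force participation rate ≈ 66.79%.

Employed = 122.89 + 5.06 + 43.35 = 171.30 million (anyone who worked, including part-time for economic reasons, counts as employed).
Unemployed = 9.78 million.
Labor force = 171.30 + 9.78 = 181.08 million.
Not in labor force = 14.35 + 61.49 + 1.61 + 12.59 = 90.04 million (those not working and not actively searching are outside the labor force — including those who want a job but have given up searching).
Civilian working-age population = 181.08 + 90.04 = 271.12 million.
Unemployment rate = 9.78 / 181.08 = 5.40%.
Labor force participation rate = 181.08 / 271.12 = 66.79%.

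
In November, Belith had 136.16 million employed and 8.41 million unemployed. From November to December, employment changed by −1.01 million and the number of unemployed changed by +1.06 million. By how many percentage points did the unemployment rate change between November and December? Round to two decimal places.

November: labor force = 136.16 + 8.41 = 144.57; u = 8.41/144.57 = 5.82%.
December: labor force = 135.15 + 9.47 = 144.62; u = 9.47/144.62 = 6.55%.
Change = 6.55% − 5.82% = +0.73 pp.

The unemployment rate changed by +0.73 percentage points.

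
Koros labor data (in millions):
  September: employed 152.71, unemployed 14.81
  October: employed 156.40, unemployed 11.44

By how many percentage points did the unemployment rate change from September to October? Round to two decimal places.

September: labor force = 152.71 + 14.81 = 167.52; u = 14.81/167.52 = 8.84%.
October: labor force = 156.40 + 11.44 = 167.84; u = 11.44/167.84 = 6.82%.
Change = 6.82% − 8.84% = −2.02 pp.

The unemployment rate changed by −2.02 percentage points.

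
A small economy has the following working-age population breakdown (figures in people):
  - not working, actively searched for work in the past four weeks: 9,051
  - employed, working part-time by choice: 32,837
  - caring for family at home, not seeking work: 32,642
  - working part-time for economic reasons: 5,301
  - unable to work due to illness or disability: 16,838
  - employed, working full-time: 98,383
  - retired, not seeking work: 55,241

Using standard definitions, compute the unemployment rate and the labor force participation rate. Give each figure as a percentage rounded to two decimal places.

Unemployment rate ≈ 6.22%; labor force participation rate ≈ 58.16%.

Employed = 32,837 + 5,301 + 98,383 = 136,521 (anyone who worked, including part-time for economic reasons, counts as employed).
Unemployed = 9,051.
Labor force = 136,521 + 9,051 = 145,572.
Not in labor force = 32,642 + 16,838 + 55,241 = 104,721 (those not working and not actively searching are outside the labor force).
Civilian working-age population = 145,572 + 104,721 = 250,293.
Unemployment rate = 9,051 / 145,572 = 6.22%.
Labor force participation rate = 145,572 / 250,293 = 58.16%.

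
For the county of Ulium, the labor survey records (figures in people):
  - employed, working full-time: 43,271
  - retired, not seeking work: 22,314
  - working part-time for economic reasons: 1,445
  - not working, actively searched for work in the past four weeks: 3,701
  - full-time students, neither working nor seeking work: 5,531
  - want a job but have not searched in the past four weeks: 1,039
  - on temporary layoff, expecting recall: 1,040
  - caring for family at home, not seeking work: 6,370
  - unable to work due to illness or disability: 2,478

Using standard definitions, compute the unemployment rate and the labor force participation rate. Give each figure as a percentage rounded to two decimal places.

Employed = 43,271 + 1,445 = 44,716 (anyone who worked, including part-time for economic reasons, counts as employed).
Unemployed = 3,701 + 1,040 = 4,741 (jobless and actively searching, or on temporary layoff).
Labor force = 44,716 + 4,741 = 49,457.
Not in labor force = 22,314 + 5,531 + 1,039 + 6,370 + 2,478 = 37,732 (those not working and not actively searching are outside the labor force — including those who want a job but have given up searching).
Civilian working-age population = 49,457 + 37,732 = 87,189.
Unemployment rate = 4,741 / 49,457 = 9.59%.
Labor force participation rate = 49,457 / 87,189 = 56.72%.

Unemployment rate ≈ 9.59%; labor force participation rate ≈ 56.72%.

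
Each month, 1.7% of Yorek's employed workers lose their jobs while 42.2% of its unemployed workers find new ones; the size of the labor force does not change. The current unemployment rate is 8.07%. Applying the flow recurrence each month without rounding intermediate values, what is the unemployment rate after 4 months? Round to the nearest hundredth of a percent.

With a fixed labor force, u_{t+1} = u_t + s·(1−u_t) − f·u_t = u_t·(1−s−f) + s.
Here 1−s−f = 0.561 and s = 0.017.
u_1 = 0.080700 × 0.561 + 0.017 = 0.062273.
u_2 = 0.062273 × 0.561 + 0.017 = 0.051935.
u_3 = 0.051935 × 0.561 + 0.017 = 0.046136.
u_4 = 0.046136 × 0.561 + 0.017 = 0.042882.

Unemployment rate after four months ≈ 4.29%.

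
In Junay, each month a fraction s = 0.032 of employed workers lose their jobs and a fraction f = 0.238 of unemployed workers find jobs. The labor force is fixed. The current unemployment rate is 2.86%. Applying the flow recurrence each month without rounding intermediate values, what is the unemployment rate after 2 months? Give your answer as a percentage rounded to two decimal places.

With a fixed labor force, u_{t+1} = u_t + s·(1−u_t) − f·u_t = u_t·(1−s−f) + s.
Here 1−s−f = 0.730 and s = 0.032.
u_1 = 0.028600 × 0.730 + 0.032 = 0.052878.
u_2 = 0.052878 × 0.730 + 0.032 = 0.070601.

Unemployment rate after two months ≈ 7.06%.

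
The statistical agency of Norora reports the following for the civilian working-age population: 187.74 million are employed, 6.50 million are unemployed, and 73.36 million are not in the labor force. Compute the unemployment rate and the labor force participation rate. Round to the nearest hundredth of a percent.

Labor force = employed + unemployed = 187.74 + 6.50 = 194.24 million.
Working-age population = 194.24 + 73.36 = 267.60 million.
Unemployment rate = 6.50 / 194.24 = 3.35%.
Labor force participation rate = 194.24 / 267.60 = 72.59%.

Unemployment rate ≈ 3.35%; labor force participation rate ≈ 72.59%.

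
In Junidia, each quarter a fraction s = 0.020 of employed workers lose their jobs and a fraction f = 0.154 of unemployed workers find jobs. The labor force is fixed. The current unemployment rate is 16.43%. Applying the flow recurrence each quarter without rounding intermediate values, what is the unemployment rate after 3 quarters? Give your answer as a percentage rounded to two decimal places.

With a fixed labor force, u_{t+1} = u_t + s·(1−u_t) − f·u_t = u_t·(1−s−f) + s.
Here 1−s−f = 0.826 and s = 0.020.
u_1 = 0.164300 × 0.826 + 0.020 = 0.155712.
u_2 = 0.155712 × 0.826 + 0.020 = 0.148618.
u_3 = 0.148618 × 0.826 + 0.020 = 0.142758.

Unemployment rate after three quarters ≈ 14.28%.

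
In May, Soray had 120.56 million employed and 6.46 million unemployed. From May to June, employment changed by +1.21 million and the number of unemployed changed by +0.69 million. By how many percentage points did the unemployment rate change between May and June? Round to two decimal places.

The unemployment rate changed by +0.46 percentage points.

May: labor force = 120.56 + 6.46 = 127.02; u = 6.46/127.02 = 5.09%.
June: labor force = 121.77 + 7.15 = 128.92; u = 7.15/128.92 = 5.55%.
Change = 5.55% − 5.09% = +0.46 pp.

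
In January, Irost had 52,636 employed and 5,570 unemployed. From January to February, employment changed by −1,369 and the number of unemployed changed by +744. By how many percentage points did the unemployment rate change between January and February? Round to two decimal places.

January: labor force = 52,636 + 5,570 = 58,206; u = 5,570/58,206 = 9.57%.
February: labor force = 51,267 + 6,314 = 57,581; u = 6,314/57,581 = 10.97%.
Change = 10.97% − 9.57% = +1.40 pp.

The unemployment rate changed by +1.40 percentage points.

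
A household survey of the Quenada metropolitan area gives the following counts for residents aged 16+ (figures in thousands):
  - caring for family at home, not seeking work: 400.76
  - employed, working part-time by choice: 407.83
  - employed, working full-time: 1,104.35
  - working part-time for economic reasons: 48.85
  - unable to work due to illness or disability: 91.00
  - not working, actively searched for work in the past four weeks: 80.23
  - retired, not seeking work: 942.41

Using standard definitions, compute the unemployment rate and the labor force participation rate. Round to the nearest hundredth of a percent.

Unemployment rate ≈ 4.89%; labor force participation rate ≈ 53.37%.

Employed = 407.83 + 1,104.35 + 48.85 = 1,561.03 thousand (anyone who worked, including part-time for economic reasons, counts as employed).
Unemployed = 80.23 thousand.
Labor force = 1,561.03 + 80.23 = 1,641.26 thousand.
Not in labor force = 400.76 + 91.00 + 942.41 = 1,434.17 thousand (those not working and not actively searching are outside the labor force).
Civilian working-age population = 1,641.26 + 1,434.17 = 3,075.43 thousand.
Unemployment rate = 80.23 / 1,641.26 = 4.89%.
Labor force participation rate = 1,641.26 / 3,075.43 = 53.37%.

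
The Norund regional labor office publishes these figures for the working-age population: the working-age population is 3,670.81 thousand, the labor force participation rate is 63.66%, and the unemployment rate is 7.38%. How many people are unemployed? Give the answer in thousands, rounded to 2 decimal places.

About 172.46 thousand are unemployed.

Labor force = 0.6366 × 3,670.81 = 2,336.84 thousand.
Unemployed = 0.0738 × 2,336.84 ≈ 172.46 thousand.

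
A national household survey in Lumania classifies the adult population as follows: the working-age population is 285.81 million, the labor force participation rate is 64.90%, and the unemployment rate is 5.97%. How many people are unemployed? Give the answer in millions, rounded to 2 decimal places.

About 11.07 million are unemployed.

Labor force = 0.6490 × 285.81 = 185.49 million.
Unemployed = 0.0597 × 185.49 ≈ 11.07 million.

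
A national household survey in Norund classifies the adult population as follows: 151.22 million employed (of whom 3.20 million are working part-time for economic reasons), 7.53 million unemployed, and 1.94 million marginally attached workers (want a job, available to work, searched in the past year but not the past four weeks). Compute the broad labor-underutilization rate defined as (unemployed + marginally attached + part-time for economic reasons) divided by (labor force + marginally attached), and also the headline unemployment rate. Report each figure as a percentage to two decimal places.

Labor force = 151.22 + 7.53 = 158.75 million.
Numerator = 7.53 + 1.94 + 3.20 = 12.67 million.
Denominator = 158.75 + 1.94 = 160.69 million.
Broad rate = 12.67 / 160.69 = 7.88%.
Headline unemployment rate = 7.53 / 158.75 = 4.74%.

Broad underutilization rate ≈ 7.88%; headline unemployment rate ≈ 4.74%.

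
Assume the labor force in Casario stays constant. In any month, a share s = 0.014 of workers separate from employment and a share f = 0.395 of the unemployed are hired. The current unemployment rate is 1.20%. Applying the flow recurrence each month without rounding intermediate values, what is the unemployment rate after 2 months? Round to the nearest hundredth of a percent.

Unemployment rate after two months ≈ 2.65%.

With a fixed labor force, u_{t+1} = u_t + s·(1−u_t) − f·u_t = u_t·(1−s−f) + s.
Here 1−s−f = 0.591 and s = 0.014.
u_1 = 0.012000 × 0.591 + 0.014 = 0.021092.
u_2 = 0.021092 × 0.591 + 0.014 = 0.026465.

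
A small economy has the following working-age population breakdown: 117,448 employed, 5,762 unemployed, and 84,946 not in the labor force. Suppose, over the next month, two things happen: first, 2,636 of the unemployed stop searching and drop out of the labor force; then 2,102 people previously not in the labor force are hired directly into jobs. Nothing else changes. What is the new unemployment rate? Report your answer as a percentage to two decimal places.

New unemployment rate ≈ 2.55%.

Initially, labor force = 117,448 + 5,762 = 123,210, so u = 5,762/123,210 = 4.68%.
After the first change, unemployed and labor force both fall by 2,636 → E = 117,448, U = 3,126, labor force = 120,574.
After the second change, employed and labor force both rise by 2,102; unemployed unchanged → E = 119,550, U = 3,126, labor force = 122,676.
New unemployment rate = 3,126 / 122,676 = 2.55%.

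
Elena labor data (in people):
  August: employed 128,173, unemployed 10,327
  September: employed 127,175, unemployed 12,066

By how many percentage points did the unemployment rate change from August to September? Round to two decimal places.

August: labor force = 128,173 + 10,327 = 138,500; u = 10,327/138,500 = 7.46%.
September: labor force = 127,175 + 12,066 = 139,241; u = 12,066/139,241 = 8.67%.
Change = 8.67% − 7.46% = +1.21 pp.

The unemployment rate changed by +1.21 percentage points.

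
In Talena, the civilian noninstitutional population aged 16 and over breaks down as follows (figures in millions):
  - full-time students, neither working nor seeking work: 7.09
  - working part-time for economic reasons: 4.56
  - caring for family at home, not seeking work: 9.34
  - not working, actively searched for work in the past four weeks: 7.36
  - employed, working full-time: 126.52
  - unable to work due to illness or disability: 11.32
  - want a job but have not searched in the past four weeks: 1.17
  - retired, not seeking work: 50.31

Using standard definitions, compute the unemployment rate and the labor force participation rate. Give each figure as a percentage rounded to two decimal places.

Unemployment rate ≈ 5.32%; labor force participation rate ≈ 63.60%.

Employed = 4.56 + 126.52 = 131.08 million (anyone who worked, including part-time for economic reasons, counts as employed).
Unemployed = 7.36 million.
Labor force = 131.08 + 7.36 = 138.44 million.
Not in labor force = 7.09 + 9.34 + 11.32 + 1.17 + 50.31 = 79.23 million (those not working and not actively searching are outside the labor force — including those who want a job but have given up searching).
Civilian working-age population = 138.44 + 79.23 = 217.67 million.
Unemployment rate = 7.36 / 138.44 = 5.32%.
Labor force participation rate = 138.44 / 217.67 = 63.60%.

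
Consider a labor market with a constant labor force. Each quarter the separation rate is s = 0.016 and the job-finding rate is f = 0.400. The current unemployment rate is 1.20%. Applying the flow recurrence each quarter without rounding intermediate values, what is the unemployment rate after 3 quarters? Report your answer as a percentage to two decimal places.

With a fixed labor force, u_{t+1} = u_t + s·(1−u_t) − f·u_t = u_t·(1−s−f) + s.
Here 1−s−f = 0.584 and s = 0.016.
u_1 = 0.012000 × 0.584 + 0.016 = 0.023008.
u_2 = 0.023008 × 0.584 + 0.016 = 0.029437.
u_3 = 0.029437 × 0.584 + 0.016 = 0.033191.

Unemployment rate after three quarters ≈ 3.32%.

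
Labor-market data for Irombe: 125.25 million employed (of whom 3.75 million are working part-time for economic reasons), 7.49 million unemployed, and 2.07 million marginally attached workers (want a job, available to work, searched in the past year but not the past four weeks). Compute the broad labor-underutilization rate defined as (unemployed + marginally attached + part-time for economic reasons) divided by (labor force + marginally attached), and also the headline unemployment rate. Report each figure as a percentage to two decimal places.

Broad underutilization rate ≈ 9.87%; headline unemployment rate ≈ 5.64%.

Labor force = 125.25 + 7.49 = 132.74 million.
Numerator = 7.49 + 2.07 + 3.75 = 13.31 million.
Denominator = 132.74 + 2.07 = 134.81 million.
Broad rate = 13.31 / 134.81 = 9.87%.
Headline unemployment rate = 7.49 / 132.74 = 5.64%.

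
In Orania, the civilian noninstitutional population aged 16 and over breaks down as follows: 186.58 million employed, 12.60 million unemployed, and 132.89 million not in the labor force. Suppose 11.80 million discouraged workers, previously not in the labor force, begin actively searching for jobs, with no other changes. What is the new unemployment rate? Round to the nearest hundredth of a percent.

New unemployment rate ≈ 11.57%.

Initially, labor force = 186.58 + 12.60 = 199.18 million, so u = 12.60/199.18 = 6.33%.
After the change, unemployed and labor force both rise by 11.80 → E = 186.58, U = 24.40, labor force = 210.98 million.
New unemployment rate = 24.40 / 210.98 = 11.57%.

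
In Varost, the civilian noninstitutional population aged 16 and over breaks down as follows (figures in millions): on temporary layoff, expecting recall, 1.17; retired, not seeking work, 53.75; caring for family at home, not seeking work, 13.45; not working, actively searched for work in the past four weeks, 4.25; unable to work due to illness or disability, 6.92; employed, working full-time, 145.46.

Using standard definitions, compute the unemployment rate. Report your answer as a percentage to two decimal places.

Unemployment rate ≈ 3.59%.

Employed = 145.46 million.
Unemployed = 1.17 + 4.25 = 5.42 million (jobless and actively searching, or on temporary layoff).
Labor force = 145.46 + 5.42 = 150.88 million.
Unemployment rate = 5.42 / 150.88 = 3.59%.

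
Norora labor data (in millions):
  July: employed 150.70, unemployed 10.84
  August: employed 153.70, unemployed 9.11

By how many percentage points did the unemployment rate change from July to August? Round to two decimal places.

July: labor force = 150.70 + 10.84 = 161.54; u = 10.84/161.54 = 6.71%.
August: labor force = 153.70 + 9.11 = 162.81; u = 9.11/162.81 = 5.60%.
Change = 5.60% − 6.71% = −1.11 pp.

The unemployment rate changed by −1.11 percentage points.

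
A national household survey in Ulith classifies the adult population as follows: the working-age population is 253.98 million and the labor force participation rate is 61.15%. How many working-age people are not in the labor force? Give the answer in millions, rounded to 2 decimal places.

Share not in the labor force = 1 − 0.6115 = 0.3885.
Not in labor force = 0.3885 × 253.98 ≈ 98.67 million.

About 98.67 million are not in the labor force.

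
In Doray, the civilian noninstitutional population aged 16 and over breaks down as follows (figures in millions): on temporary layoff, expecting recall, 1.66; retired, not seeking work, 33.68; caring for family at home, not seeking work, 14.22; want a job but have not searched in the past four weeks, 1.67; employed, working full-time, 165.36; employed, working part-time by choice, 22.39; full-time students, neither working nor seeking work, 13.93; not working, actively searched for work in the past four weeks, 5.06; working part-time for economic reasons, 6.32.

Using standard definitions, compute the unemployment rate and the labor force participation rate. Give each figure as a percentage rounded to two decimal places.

Unemployment rate ≈ 3.35%; labor force participation rate ≈ 75.97%.

Employed = 165.36 + 22.39 + 6.32 = 194.07 million (anyone who worked, including part-time for economic reasons, counts as employed).
Unemployed = 1.66 + 5.06 = 6.72 million (jobless and actively searching, or on temporary layoff).
Labor force = 194.07 + 6.72 = 200.79 million.
Not in labor force = 33.68 + 14.22 + 1.67 + 13.93 = 63.50 million (those not working and not actively searching are outside the labor force — including those who want a job but have given up searching).
Civilian working-age population = 200.79 + 63.50 = 264.29 million.
Unemployment rate = 6.72 / 200.79 = 3.35%.
Labor force participation rate = 200.79 / 264.29 = 75.97%.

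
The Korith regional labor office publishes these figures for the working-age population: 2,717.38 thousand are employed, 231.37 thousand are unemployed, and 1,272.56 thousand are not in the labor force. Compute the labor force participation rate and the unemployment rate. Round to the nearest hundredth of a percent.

Labor force participation rate ≈ 69.85%; unemployment rate ≈ 7.85%.

Labor force = employed + unemployed = 2,717.38 + 231.37 = 2,948.75 thousand.
Working-age population = 2,948.75 + 1,272.56 = 4,221.31 thousand.
Unemployment rate = 231.37 / 2,948.75 = 7.85%.
Labor force participation rate = 2,948.75 / 4,221.31 = 69.85%.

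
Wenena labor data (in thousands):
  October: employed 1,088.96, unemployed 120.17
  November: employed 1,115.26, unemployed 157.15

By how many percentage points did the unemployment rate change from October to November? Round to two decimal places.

October: labor force = 1,088.96 + 120.17 = 1,209.13; u = 120.17/1,209.13 = 9.94%.
November: labor force = 1,115.26 + 157.15 = 1,272.41; u = 157.15/1,272.41 = 12.35%.
Change = 12.35% − 9.94% = +2.41 pp.

The unemployment rate changed by +2.41 percentage points.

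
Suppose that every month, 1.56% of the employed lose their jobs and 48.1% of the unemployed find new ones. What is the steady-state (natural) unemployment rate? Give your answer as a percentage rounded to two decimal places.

At steady state the flows balance: s·E = f·U, so U/(E+U) = s/(s+f).
u* = 1.56 / (1.56 + 48.1) = 1.56 / 49.66 = 3.14%.

Steady-state unemployment rate ≈ 3.14%.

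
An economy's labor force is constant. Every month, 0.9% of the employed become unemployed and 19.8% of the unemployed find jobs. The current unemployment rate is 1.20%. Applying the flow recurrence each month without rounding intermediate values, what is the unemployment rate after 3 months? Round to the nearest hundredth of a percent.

With a fixed labor force, u_{t+1} = u_t + s·(1−u_t) − f·u_t = u_t·(1−s−f) + s.
Here 1−s−f = 0.793 and s = 0.009.
u_1 = 0.012000 × 0.793 + 0.009 = 0.018516.
u_2 = 0.018516 × 0.793 + 0.009 = 0.023683.
u_3 = 0.023683 × 0.793 + 0.009 = 0.027781.

Unemployment rate after three months ≈ 2.78%.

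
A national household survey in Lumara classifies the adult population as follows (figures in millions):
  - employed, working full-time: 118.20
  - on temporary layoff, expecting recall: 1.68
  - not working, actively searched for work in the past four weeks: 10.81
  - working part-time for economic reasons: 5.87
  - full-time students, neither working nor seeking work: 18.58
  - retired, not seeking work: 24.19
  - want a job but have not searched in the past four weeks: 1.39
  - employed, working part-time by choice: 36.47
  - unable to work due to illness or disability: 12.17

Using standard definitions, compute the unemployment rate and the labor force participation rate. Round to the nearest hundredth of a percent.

Unemployment rate ≈ 7.22%; labor force participation rate ≈ 75.44%.

Employed = 118.20 + 5.87 + 36.47 = 160.54 million (anyone who worked, including part-time for economic reasons, counts as employed).
Unemployed = 1.68 + 10.81 = 12.49 million (jobless and actively searching, or on temporary layoff).
Labor force = 160.54 + 12.49 = 173.03 million.
Not in labor force = 18.58 + 24.19 + 1.39 + 12.17 = 56.33 million (those not working and not actively searching are outside the labor force — including those who want a job but have given up searching).
Civilian working-age population = 173.03 + 56.33 = 229.36 million.
Unemployment rate = 12.49 / 173.03 = 7.22%.
Labor force participation rate = 173.03 / 229.36 = 75.44%.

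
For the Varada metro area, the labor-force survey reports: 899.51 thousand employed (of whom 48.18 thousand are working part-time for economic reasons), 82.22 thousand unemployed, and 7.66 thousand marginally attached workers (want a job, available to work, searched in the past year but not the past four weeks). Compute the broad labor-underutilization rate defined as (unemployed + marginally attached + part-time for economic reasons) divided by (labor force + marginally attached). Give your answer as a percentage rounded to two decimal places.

Broad underutilization rate ≈ 13.95%.

Labor force = 899.51 + 82.22 = 981.73 thousand.
Numerator = 82.22 + 7.66 + 48.18 = 138.06 thousand.
Denominator = 981.73 + 7.66 = 989.39 thousand.
Broad rate = 138.06 / 989.39 = 13.95%.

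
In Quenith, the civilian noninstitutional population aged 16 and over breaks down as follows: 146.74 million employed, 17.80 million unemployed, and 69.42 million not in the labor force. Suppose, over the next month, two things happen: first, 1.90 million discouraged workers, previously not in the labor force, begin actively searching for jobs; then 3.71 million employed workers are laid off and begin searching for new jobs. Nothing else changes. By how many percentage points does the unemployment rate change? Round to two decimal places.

The unemployment rate changes by +3.25 percentage points.

Initially, labor force = 146.74 + 17.80 = 164.54 million, so u = 17.80/164.54 = 10.82%.
After the first change, unemployed and labor force both rise by 1.90 → E = 146.74, U = 19.70, labor force = 166.44 million.
After the second change, employed falls and unemployed rises by 3.71; labor force unchanged → E = 143.03, U = 23.41, labor force = 166.44 million.
New unemployment rate = 23.41 / 166.44 = 14.07%.
Change = 14.07% − 10.82% = +3.25 percentage points.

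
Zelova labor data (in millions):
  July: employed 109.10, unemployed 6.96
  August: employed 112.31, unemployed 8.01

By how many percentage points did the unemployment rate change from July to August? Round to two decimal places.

The unemployment rate changed by +0.66 percentage points.

July: labor force = 109.10 + 6.96 = 116.06; u = 6.96/116.06 = 6.00%.
August: labor force = 112.31 + 8.01 = 120.32; u = 8.01/120.32 = 6.66%.
Change = 6.66% − 6.00% = +0.66 pp.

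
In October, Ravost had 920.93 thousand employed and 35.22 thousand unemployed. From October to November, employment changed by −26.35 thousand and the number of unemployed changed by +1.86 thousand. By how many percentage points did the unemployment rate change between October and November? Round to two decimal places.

The unemployment rate changed by +0.30 percentage points.

October: labor force = 920.93 + 35.22 = 956.15; u = 35.22/956.15 = 3.68%.
November: labor force = 894.58 + 37.08 = 931.66; u = 37.08/931.66 = 3.98%.
Change = 3.98% − 3.68% = +0.30 pp.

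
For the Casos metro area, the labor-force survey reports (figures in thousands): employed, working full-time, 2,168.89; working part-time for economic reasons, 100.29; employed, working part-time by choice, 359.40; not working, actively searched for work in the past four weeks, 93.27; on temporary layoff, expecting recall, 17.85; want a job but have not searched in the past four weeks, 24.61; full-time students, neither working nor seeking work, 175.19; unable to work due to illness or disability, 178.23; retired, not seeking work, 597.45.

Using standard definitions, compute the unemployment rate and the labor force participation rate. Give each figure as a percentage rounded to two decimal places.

Employed = 2,168.89 + 100.29 + 359.40 = 2,628.58 thousand (anyone who worked, including part-time for economic reasons, counts as employed).
Unemployed = 93.27 + 17.85 = 111.12 thousand (jobless and actively searching, or on temporary layoff).
Labor force = 2,628.58 + 111.12 = 2,739.70 thousand.
Not in labor force = 24.61 + 175.19 + 178.23 + 597.45 = 975.48 thousand (those not working and not actively searching are outside the labor force — including those who want a job but have given up searching).
Civilian working-age population = 2,739.70 + 975.48 = 3,715.18 thousand.
Unemployment rate = 111.12 / 2,739.70 = 4.06%.
Labor force participation rate = 2,739.70 / 3,715.18 = 73.74%.

Unemployment rate ≈ 4.06%; labor force participation rate ≈ 73.74%.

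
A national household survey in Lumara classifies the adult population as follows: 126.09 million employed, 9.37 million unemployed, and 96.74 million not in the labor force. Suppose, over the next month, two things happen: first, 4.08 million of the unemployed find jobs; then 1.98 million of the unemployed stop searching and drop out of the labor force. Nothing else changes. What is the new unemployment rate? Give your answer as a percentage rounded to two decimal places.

New unemployment rate ≈ 2.48%.

Initially, labor force = 126.09 + 9.37 = 135.46 million, so u = 9.37/135.46 = 6.92%.
After the first change, unemployed falls and employed rises by 4.08; labor force unchanged → E = 130.17, U = 5.29, labor force = 135.46 million.
After the second change, unemployed and labor force both fall by 1.98 → E = 130.17, U = 3.31, labor force = 133.48 million.
New unemployment rate = 3.31 / 133.48 = 2.48%.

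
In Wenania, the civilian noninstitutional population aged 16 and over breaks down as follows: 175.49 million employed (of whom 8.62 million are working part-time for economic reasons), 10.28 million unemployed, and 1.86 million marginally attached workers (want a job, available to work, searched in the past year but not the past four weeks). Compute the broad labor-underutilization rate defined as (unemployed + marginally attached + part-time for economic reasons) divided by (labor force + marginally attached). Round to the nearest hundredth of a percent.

Labor force = 175.49 + 10.28 = 185.77 million.
Numerator = 10.28 + 1.86 + 8.62 = 20.76 million.
Denominator = 185.77 + 1.86 = 187.63 million.
Broad rate = 20.76 / 187.63 = 11.06%.

Broad underutilization rate ≈ 11.06%.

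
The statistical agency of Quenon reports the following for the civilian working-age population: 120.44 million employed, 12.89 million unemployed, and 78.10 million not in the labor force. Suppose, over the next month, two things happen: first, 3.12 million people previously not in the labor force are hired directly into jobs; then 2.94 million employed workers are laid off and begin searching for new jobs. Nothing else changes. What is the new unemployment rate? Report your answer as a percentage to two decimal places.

New unemployment rate ≈ 11.60%.

Initially, labor force = 120.44 + 12.89 = 133.33 million, so u = 12.89/133.33 = 9.67%.
After the first change, employed and labor force both rise by 3.12; unemployed unchanged → E = 123.56, U = 12.89, labor force = 136.45 million.
After the second change, employed falls and unemployed rises by 2.94; labor force unchanged → E = 120.62, U = 15.83, labor force = 136.45 million.
New unemployment rate = 15.83 / 136.45 = 11.60%.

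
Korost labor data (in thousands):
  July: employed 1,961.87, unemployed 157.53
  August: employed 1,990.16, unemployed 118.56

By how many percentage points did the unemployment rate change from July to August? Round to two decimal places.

July: labor force = 1,961.87 + 157.53 = 2,119.40; u = 157.53/2,119.40 = 7.43%.
August: labor force = 1,990.16 + 118.56 = 2,108.72; u = 118.56/2,108.72 = 5.62%.
Change = 5.62% − 7.43% = −1.81 pp.

The unemployment rate changed by −1.81 percentage points.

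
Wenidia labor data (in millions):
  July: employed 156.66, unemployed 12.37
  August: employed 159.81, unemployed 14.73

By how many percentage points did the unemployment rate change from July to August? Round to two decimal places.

The unemployment rate changed by +1.12 percentage points.

July: labor force = 156.66 + 12.37 = 169.03; u = 12.37/169.03 = 7.32%.
August: labor force = 159.81 + 14.73 = 174.54; u = 14.73/174.54 = 8.44%.
Change = 8.44% − 7.32% = +1.12 pp.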